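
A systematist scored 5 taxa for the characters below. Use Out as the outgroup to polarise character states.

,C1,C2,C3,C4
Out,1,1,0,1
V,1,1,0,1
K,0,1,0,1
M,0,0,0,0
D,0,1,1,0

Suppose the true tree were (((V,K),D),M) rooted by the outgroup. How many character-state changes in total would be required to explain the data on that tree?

Map each character onto (((V,K),D),M) (rooted by Out) and count the minimum state changes it requires (Fitch parsimony):
C1: 2; C2: 1; C3: 1; C4: 2.
Total tree length = 6.

6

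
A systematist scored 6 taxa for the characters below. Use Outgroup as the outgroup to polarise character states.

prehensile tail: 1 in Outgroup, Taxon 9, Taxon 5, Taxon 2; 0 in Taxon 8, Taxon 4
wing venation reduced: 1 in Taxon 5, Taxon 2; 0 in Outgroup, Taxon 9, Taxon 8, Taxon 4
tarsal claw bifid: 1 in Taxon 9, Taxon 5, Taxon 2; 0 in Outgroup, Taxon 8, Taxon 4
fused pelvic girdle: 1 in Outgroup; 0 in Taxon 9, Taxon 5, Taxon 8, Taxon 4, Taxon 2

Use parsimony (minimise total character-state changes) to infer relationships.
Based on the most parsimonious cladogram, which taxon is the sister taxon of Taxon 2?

Character polarity is set by the outgroup: the derived state is whichever differs from the outgroup's state, so for prehensile tail, fused pelvic girdle the derived state is '0', and for the remaining characters it is '1'.
Only Taxon 4 and Taxon 8 show the derived state '0' for prehensile tail, supporting them as a clade.
wing venation reduced (derived state '1') is shared by Taxon 2 and Taxon 5 — a synapomorphy uniting that clade.
tarsal claw bifid (derived state '1') is shared by Taxon 2, Taxon 5, and Taxon 9 — a synapomorphy uniting that clade.
fused pelvic girdle (derived state '0') is shared by all ingroup taxa — unites the whole ingroup.
Most parsimonious ingroup topology: ((Taxon 9,(Taxon 5,Taxon 2)),(Taxon 8,Taxon 4)).
Taxon 2 and Taxon 5 form a cherry on this tree, so they are sister taxa.

Taxon 5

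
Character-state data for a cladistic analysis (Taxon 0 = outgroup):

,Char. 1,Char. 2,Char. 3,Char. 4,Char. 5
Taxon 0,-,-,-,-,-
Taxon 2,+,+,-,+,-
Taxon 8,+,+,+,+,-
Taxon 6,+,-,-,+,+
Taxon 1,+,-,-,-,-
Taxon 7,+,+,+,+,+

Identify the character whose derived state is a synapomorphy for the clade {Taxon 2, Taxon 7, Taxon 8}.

Char. 2

The outgroup has state '-' for every character, so '+' is the derived state throughout.
Char. 1 (derived state '+') is shared by all ingroup taxa — unites the whole ingroup.
Char. 2 (derived state '+') is shared by Taxon 2, Taxon 7, and Taxon 8 — a synapomorphy uniting that clade.
Char. 3: derived state '+' in Taxon 7 and Taxon 8 only — synapomorphy for {Taxon 7, Taxon 8}.
Only Taxon 2, Taxon 6, Taxon 7, and Taxon 8 show the derived state '+' for Char. 4, supporting them as a clade.
Char. 5 groups Taxon 6 and Taxon 7, which is incompatible with the clades supported by the remaining characters; treating it as convergent (homoplasy) costs fewer steps than any alternative tree.
Most parsimonious ingroup topology: (((Taxon 2,(Taxon 8,Taxon 7)),Taxon 6),Taxon 1).
The clade {Taxon 2, Taxon 7, Taxon 8} is supported by Char. 2: its derived state '+' occurs in exactly those taxa and in no other taxon (including the outgroup).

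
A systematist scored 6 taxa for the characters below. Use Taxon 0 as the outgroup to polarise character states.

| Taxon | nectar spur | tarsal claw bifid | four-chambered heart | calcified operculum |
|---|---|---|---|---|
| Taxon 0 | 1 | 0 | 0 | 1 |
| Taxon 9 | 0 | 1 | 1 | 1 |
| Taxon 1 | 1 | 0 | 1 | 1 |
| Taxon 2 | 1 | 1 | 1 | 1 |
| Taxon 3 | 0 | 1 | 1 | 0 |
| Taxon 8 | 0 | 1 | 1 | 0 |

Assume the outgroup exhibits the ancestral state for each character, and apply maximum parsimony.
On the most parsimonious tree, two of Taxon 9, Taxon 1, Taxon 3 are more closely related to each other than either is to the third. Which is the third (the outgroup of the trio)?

Character polarity is set by the outgroup: the derived state is whichever differs from the outgroup's state, so for nectar spur, calcified operculum the derived state is '0', and for the remaining characters it is '1'.
nectar spur: derived state '0' in Taxon 3, Taxon 8, and Taxon 9 only — synapomorphy for {Taxon 3, Taxon 8, Taxon 9}.
tarsal claw bifid (derived state '1') is shared by Taxon 2, Taxon 3, Taxon 8, and Taxon 9 — a synapomorphy uniting that clade.
four-chambered heart (derived state '1') is shared by all ingroup taxa — unites the whole ingroup.
calcified operculum (derived state '0') is shared by Taxon 3 and Taxon 8 — a synapomorphy uniting that clade.
Most parsimonious ingroup topology: (((Taxon 9,(Taxon 3,Taxon 8)),Taxon 2),Taxon 1).
Taxon 9 and Taxon 3 share a more recent common ancestor with each other than either does with Taxon 1, so Taxon 1 is the least closely related of the three.

Taxon 1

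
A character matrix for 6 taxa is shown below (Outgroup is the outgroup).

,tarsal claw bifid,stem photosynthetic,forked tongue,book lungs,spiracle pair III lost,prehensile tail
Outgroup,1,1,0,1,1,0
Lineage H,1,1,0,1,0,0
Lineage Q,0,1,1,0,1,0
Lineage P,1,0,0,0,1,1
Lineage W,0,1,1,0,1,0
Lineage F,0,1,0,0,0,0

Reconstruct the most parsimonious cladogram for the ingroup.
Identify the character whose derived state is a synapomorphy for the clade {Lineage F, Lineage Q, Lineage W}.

Character polarity is set by the outgroup: the derived state is whichever differs from the outgroup's state, so for tarsal claw bifid, stem photosynthetic, book lungs, spiracle pair III lost the derived state is '0', and for the remaining characters it is '1'.
Only Lineage F, Lineage Q, and Lineage W show the derived state '0' for tarsal claw bifid, supporting them as a clade.
stem photosynthetic (derived state '0') is unique to Lineage P (autapomorphy; uninformative for grouping).
forked tongue (derived state '1') is shared by Lineage Q and Lineage W — a synapomorphy uniting that clade.
book lungs (derived state '0') is shared by Lineage F, Lineage P, Lineage Q, and Lineage W — a synapomorphy uniting that clade.
spiracle pair III lost (state '0') occurs in Lineage F and Lineage H but conflicts with the nesting implied by the other characters — most parsimoniously interpreted as homoplasy.
prehensile tail (derived state '1') is unique to Lineage P (autapomorphy; uninformative for grouping).
Most parsimonious ingroup topology: (Lineage H,(((Lineage Q,Lineage W),Lineage F),Lineage P)).
The clade {Lineage F, Lineage Q, Lineage W} is supported by tarsal claw bifid: its derived state '0' occurs in exactly those taxa and in no other taxon (including the outgroup).

tarsal claw bifid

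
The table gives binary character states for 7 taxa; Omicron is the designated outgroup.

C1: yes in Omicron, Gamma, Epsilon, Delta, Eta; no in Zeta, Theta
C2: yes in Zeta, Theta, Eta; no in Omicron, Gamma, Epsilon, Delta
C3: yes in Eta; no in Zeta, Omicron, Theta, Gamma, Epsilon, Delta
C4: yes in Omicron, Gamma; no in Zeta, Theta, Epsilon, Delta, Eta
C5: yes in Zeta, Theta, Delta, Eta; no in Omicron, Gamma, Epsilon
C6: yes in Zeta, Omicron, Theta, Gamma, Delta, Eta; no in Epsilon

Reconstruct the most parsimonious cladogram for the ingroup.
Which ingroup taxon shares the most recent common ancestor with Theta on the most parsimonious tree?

Character polarity is set by the outgroup: the derived state is whichever differs from the outgroup's state, so for C1, C4, C6 the derived state is 'no', and for the remaining characters it is 'yes'.
C1: derived state 'no' in Theta and Zeta only — synapomorphy for {Theta, Zeta}.
C2 (derived state 'yes') is shared by Eta, Theta, and Zeta — a synapomorphy uniting that clade.
C3 (derived state 'yes') is unique to Eta (autapomorphy; uninformative for grouping).
Only Delta, Epsilon, Eta, Theta, and Zeta show the derived state 'no' for C4, supporting them as a clade.
C5: derived state 'yes' in Delta, Eta, Theta, and Zeta only — synapomorphy for {Delta, Eta, Theta, Zeta}.
C6 (derived state 'no') is unique to Epsilon (autapomorphy; uninformative for grouping).
Most parsimonious ingroup topology: ((((Eta,(Theta,Zeta)),Delta),Epsilon),Gamma).
Theta and Zeta form a cherry on this tree, so they are sister taxa.

Zeta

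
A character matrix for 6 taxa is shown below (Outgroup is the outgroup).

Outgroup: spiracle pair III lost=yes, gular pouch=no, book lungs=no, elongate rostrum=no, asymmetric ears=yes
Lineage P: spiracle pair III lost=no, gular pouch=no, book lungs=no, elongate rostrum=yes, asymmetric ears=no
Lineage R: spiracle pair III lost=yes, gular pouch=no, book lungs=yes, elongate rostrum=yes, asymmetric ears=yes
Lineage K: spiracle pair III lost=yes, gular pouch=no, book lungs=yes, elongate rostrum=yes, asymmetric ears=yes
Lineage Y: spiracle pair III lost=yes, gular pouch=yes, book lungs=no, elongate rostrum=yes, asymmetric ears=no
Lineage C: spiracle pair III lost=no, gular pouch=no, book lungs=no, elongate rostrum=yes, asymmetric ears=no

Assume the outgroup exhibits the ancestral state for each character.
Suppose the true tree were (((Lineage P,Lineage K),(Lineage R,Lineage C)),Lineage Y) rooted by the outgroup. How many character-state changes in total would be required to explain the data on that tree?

Map each character onto (((Lineage P,Lineage K),(Lineage R,Lineage C)),Lineage Y) (rooted by Outgroup) and count the minimum state changes it requires (Fitch parsimony):
spiracle pair III lost: 2; gular pouch: 1; book lungs: 2; elongate rostrum: 1; asymmetric ears: 3.
Total tree length = 9.

9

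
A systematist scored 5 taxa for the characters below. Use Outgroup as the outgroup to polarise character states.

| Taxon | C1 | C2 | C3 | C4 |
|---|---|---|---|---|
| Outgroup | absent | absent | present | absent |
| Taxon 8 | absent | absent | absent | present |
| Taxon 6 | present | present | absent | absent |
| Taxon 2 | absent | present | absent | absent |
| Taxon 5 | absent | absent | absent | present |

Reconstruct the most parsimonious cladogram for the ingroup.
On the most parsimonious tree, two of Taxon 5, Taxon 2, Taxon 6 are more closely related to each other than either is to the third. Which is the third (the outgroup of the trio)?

Character polarity is set by the outgroup: the derived state is whichever differs from the outgroup's state, so for C3 the derived state is 'absent', and for the remaining characters it is 'present'.
C1: derived state 'present' in Taxon 6 only — an autapomorphy, so it tells us nothing about relationships among taxa.
C2 (derived state 'present') is shared by Taxon 2 and Taxon 6 — a synapomorphy uniting that clade.
C3 (derived state 'absent') is shared by all ingroup taxa — unites the whole ingroup.
Only Taxon 5 and Taxon 8 show the derived state 'present' for C4, supporting them as a clade.
Most parsimonious ingroup topology: ((Taxon 8,Taxon 5),(Taxon 6,Taxon 2)).
Taxon 2 and Taxon 6 share a more recent common ancestor with each other than either does with Taxon 5, so Taxon 5 is the least closely related of the three.

Taxon 5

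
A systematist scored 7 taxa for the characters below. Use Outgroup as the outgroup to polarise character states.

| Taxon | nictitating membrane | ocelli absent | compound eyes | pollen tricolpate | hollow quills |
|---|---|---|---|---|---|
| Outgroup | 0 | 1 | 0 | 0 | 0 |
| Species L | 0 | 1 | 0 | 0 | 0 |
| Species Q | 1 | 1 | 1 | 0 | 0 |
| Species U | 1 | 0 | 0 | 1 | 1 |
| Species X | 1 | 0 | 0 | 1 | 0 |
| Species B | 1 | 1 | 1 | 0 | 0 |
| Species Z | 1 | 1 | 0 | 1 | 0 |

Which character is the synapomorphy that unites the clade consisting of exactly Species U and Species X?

Character polarity is set by the outgroup: the derived state is whichever differs from the outgroup's state, so for ocelli absent the derived state is '0', and for the remaining characters it is '1'.
Only Species B, Species Q, Species U, Species X, and Species Z show the derived state '1' for nictitating membrane, supporting them as a clade.
Only Species U and Species X show the derived state '0' for ocelli absent, supporting them as a clade.
compound eyes: derived state '1' in Species B and Species Q only — synapomorphy for {Species B, Species Q}.
pollen tricolpate: derived state '1' in Species U, Species X, and Species Z only — synapomorphy for {Species U, Species X, Species Z}.
hollow quills (derived state '1') is unique to Species U (autapomorphy; uninformative for grouping).
Most parsimonious ingroup topology: (Species L,((Species Q,Species B),((Species U,Species X),Species Z))).
The clade {Species U, Species X} is supported by ocelli absent: its derived state '0' occurs in exactly those taxa and in no other taxon (including the outgroup).

ocelli absent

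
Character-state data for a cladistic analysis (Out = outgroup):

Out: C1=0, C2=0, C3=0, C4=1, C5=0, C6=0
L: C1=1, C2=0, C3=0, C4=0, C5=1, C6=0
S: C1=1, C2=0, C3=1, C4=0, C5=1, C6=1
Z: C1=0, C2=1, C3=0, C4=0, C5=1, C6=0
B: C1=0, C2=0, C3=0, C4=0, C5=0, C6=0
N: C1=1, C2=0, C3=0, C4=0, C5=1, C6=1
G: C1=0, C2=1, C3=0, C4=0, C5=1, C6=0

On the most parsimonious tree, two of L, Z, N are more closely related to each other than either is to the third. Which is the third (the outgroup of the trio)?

Character polarity is set by the outgroup: the derived state is whichever differs from the outgroup's state, so for C4 the derived state is '0', and for the remaining characters it is '1'.
Only L, N, and S show the derived state '1' for C1, supporting them as a clade.
Only G and Z show the derived state '1' for C2, supporting them as a clade.
C3: derived state '1' in S only — an autapomorphy, so it tells us nothing about relationships among taxa.
C4 (derived state '0') is shared by all ingroup taxa — unites the whole ingroup.
C5: derived state '1' in G, L, N, S, and Z only — synapomorphy for {G, L, N, S, Z}.
C6 (derived state '1') is shared by N and S — a synapomorphy uniting that clade.
Most parsimonious ingroup topology: (((L,(S,N)),(Z,G)),B).
L and N share a more recent common ancestor with each other than either does with Z, so Z is the least closely related of the three.

Z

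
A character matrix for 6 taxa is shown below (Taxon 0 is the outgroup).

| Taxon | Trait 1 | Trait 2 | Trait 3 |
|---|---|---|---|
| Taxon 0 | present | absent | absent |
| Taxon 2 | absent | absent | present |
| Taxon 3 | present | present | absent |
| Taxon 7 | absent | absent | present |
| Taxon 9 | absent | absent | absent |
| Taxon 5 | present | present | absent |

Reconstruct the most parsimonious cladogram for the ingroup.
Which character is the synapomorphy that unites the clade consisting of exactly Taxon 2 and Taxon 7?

Character polarity is set by the outgroup: the derived state is whichever differs from the outgroup's state, so for Trait 1 the derived state is 'absent', and for the remaining characters it is 'present'.
Only Taxon 2, Taxon 7, and Taxon 9 show the derived state 'absent' for Trait 1, supporting them as a clade.
Only Taxon 3 and Taxon 5 show the derived state 'present' for Trait 2, supporting them as a clade.
Trait 3: derived state 'present' in Taxon 2 and Taxon 7 only — synapomorphy for {Taxon 2, Taxon 7}.
Most parsimonious ingroup topology: (((Taxon 2,Taxon 7),Taxon 9),(Taxon 3,Taxon 5)).
The clade {Taxon 2, Taxon 7} is supported by Trait 3: its derived state 'present' occurs in exactly those taxa and in no other taxon (including the outgroup).

Trait 3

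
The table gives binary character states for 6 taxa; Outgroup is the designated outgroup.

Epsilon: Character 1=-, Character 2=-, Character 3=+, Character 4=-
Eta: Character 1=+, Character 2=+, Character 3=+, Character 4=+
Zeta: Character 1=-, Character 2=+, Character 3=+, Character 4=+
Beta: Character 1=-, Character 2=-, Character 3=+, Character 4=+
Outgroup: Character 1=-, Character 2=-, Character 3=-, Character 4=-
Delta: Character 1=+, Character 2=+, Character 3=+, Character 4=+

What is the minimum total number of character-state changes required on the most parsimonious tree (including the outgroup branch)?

4

The outgroup has state '-' for every character, so '+' is the derived state throughout.
Character 1: derived state '+' in Delta and Eta only — synapomorphy for {Delta, Eta}.
Character 2: derived state '+' in Delta, Eta, and Zeta only — synapomorphy for {Delta, Eta, Zeta}.
All ingroup taxa share the derived state '+' for Character 3; it defines the ingroup but does not resolve relationships within it.
Only Beta, Delta, Eta, and Zeta show the derived state '+' for Character 4, supporting them as a clade.
Most parsimonious ingroup topology: ((((Delta,Eta),Zeta),Beta),Epsilon).
Changes per character on this tree: Character 1: 1; Character 2: 1; Character 3: 1; Character 4: 1.
Total = 4.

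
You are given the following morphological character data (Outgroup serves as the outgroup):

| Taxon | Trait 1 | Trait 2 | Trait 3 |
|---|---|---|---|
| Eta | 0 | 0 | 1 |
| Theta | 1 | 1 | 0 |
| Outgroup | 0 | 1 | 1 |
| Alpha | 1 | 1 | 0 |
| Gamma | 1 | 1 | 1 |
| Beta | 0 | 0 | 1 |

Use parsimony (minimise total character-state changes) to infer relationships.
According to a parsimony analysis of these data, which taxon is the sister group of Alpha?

Character polarity is set by the outgroup: the derived state is whichever differs from the outgroup's state, so for Trait 2, Trait 3 the derived state is '0', and for the remaining characters it is '1'.
Trait 1: derived state '1' in Alpha, Gamma, and Theta only — synapomorphy for {Alpha, Gamma, Theta}.
Trait 2 (derived state '0') is shared by Beta and Eta — a synapomorphy uniting that clade.
Only Alpha and Theta show the derived state '0' for Trait 3, supporting them as a clade.
Most parsimonious ingroup topology: ((Gamma,(Theta,Alpha)),(Beta,Eta)).
Alpha and Theta form a cherry on this tree, so they are sister taxa.

Theta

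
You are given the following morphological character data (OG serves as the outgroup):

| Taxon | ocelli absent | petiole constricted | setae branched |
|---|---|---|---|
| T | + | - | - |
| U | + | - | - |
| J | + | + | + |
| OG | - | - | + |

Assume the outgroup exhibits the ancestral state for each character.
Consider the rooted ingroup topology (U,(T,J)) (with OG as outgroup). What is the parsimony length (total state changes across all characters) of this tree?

4

Map each character onto (U,(T,J)) (rooted by OG) and count the minimum state changes it requires (Fitch parsimony):
ocelli absent: 1; petiole constricted: 1; setae branched: 2.
Total tree length = 4.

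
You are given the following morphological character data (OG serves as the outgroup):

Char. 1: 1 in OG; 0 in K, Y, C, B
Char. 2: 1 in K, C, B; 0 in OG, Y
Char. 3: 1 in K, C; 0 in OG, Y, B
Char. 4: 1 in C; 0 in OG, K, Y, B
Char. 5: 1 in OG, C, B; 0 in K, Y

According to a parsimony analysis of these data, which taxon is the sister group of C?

K

Character polarity is set by the outgroup: the derived state is whichever differs from the outgroup's state, so for Char. 1, Char. 5 the derived state is '0', and for the remaining characters it is '1'.
All ingroup taxa share the derived state '0' for Char. 1; it defines the ingroup but does not resolve relationships within it.
Char. 2: derived state '1' in B, C, and K only — synapomorphy for {B, C, K}.
Only C and K show the derived state '1' for Char. 3, supporting them as a clade.
Char. 4 (derived state '1') is unique to C (autapomorphy; uninformative for grouping).
Char. 5 (state '0') occurs in K and Y but conflicts with the nesting implied by the other characters — most parsimoniously interpreted as homoplasy.
Most parsimonious ingroup topology: ((B,(C,K)),Y).
C and K form a cherry on this tree, so they are sister taxa.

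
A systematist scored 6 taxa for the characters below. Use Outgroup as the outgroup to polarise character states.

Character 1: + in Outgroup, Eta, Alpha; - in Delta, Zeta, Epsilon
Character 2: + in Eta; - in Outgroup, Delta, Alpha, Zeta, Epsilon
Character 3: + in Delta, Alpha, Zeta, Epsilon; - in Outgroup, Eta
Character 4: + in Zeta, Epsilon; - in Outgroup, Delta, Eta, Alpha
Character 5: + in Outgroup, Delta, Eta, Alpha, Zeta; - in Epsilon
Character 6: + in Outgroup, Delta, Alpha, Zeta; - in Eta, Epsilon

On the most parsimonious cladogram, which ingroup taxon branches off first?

Character polarity is set by the outgroup: the derived state is whichever differs from the outgroup's state, so for Character 1, Character 5, Character 6 the derived state is '-', and for the remaining characters it is '+'.
Character 1: derived state '-' in Delta, Epsilon, and Zeta only — synapomorphy for {Delta, Epsilon, Zeta}.
Character 2 (derived state '+') is unique to Eta (autapomorphy; uninformative for grouping).
Only Alpha, Delta, Epsilon, and Zeta show the derived state '+' for Character 3, supporting them as a clade.
Character 4: derived state '+' in Epsilon and Zeta only — synapomorphy for {Epsilon, Zeta}.
Character 5: derived state '-' in Epsilon only — an autapomorphy, so it tells us nothing about relationships among taxa.
Character 6 groups Epsilon and Eta, which is incompatible with the clades supported by the remaining characters; treating it as convergent (homoplasy) costs fewer steps than any alternative tree.
Most parsimonious ingroup topology: (((Delta,(Zeta,Epsilon)),Alpha),Eta).
Eta is sister to the clade containing all other ingroup taxa, so it is the earliest-diverging (most basal) ingroup lineage.

Eta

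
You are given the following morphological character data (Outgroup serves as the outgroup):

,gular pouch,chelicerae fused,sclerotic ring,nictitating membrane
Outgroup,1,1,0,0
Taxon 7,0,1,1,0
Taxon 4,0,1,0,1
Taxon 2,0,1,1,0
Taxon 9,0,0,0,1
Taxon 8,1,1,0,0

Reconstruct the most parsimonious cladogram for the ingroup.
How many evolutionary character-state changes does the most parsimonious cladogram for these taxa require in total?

Character polarity is set by the outgroup: the derived state is whichever differs from the outgroup's state, so for gular pouch, chelicerae fused the derived state is '0', and for the remaining characters it is '1'.
gular pouch (derived state '0') is shared by Taxon 2, Taxon 4, Taxon 7, and Taxon 9 — a synapomorphy uniting that clade.
chelicerae fused (derived state '0') is unique to Taxon 9 (autapomorphy; uninformative for grouping).
sclerotic ring: derived state '1' in Taxon 2 and Taxon 7 only — synapomorphy for {Taxon 2, Taxon 7}.
Only Taxon 4 and Taxon 9 show the derived state '1' for nictitating membrane, supporting them as a clade.
Most parsimonious ingroup topology: (((Taxon 7,Taxon 2),(Taxon 4,Taxon 9)),Taxon 8).
Changes per character on this tree: gular pouch: 1; chelicerae fused: 1; sclerotic ring: 1; nictitating membrane: 1.
Total = 4.

4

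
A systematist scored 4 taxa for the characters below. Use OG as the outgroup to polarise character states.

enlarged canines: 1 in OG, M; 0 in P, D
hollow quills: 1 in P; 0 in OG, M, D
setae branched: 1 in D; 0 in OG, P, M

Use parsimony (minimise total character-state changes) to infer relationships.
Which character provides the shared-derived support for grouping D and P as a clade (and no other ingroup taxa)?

Character polarity is set by the outgroup: the derived state is whichever differs from the outgroup's state, so for enlarged canines the derived state is '0', and for the remaining characters it is '1'.
Only D and P show the derived state '0' for enlarged canines, supporting them as a clade.
hollow quills: derived state '1' in P only — an autapomorphy, so it tells us nothing about relationships among taxa.
setae branched: derived state '1' in D only — an autapomorphy, so it tells us nothing about relationships among taxa.
Most parsimonious ingroup topology: ((P,D),M).
The clade {D, P} is supported by enlarged canines: its derived state '0' occurs in exactly those taxa and in no other taxon (including the outgroup).

enlarged canines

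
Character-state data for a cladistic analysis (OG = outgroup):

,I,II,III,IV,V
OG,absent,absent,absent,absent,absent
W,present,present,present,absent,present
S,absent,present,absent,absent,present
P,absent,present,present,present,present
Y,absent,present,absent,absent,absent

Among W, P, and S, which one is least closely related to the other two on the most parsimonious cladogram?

The outgroup has state 'absent' for every character, so 'present' is the derived state throughout.
I: derived state 'present' in W only — an autapomorphy, so it tells us nothing about relationships among taxa.
All ingroup taxa share the derived state 'present' for II; it defines the ingroup but does not resolve relationships within it.
III: derived state 'present' in P and W only — synapomorphy for {P, W}.
IV: derived state 'present' in P only — an autapomorphy, so it tells us nothing about relationships among taxa.
V (derived state 'present') is shared by P, S, and W — a synapomorphy uniting that clade.
Most parsimonious ingroup topology: (((W,P),S),Y).
W and P share a more recent common ancestor with each other than either does with S, so S is the least closely related of the three.

S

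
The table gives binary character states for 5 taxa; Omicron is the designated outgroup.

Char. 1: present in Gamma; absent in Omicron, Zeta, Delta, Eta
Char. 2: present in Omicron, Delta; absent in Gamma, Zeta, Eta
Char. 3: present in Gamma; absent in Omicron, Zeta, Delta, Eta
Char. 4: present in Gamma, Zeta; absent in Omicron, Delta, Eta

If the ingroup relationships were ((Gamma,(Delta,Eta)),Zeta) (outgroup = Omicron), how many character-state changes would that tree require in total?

Map each character onto ((Gamma,(Delta,Eta)),Zeta) (rooted by Omicron) and count the minimum state changes it requires (Fitch parsimony):
Char. 1: 1; Char. 2: 2; Char. 3: 1; Char. 4: 2.
Total tree length = 6.

6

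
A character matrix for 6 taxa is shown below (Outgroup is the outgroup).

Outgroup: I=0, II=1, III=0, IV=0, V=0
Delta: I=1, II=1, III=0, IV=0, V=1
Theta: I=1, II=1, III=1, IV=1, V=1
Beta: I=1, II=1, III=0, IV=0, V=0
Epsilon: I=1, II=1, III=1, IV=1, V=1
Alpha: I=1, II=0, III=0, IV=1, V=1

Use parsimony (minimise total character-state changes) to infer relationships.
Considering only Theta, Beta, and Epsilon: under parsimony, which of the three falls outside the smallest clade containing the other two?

Character polarity is set by the outgroup: the derived state is whichever differs from the outgroup's state, so for II the derived state is '0', and for the remaining characters it is '1'.
All ingroup taxa share the derived state '1' for I; it defines the ingroup but does not resolve relationships within it.
II (derived state '0') is unique to Alpha (autapomorphy; uninformative for grouping).
III: derived state '1' in Epsilon and Theta only — synapomorphy for {Epsilon, Theta}.
Only Alpha, Epsilon, and Theta show the derived state '1' for IV, supporting them as a clade.
V: derived state '1' in Alpha, Delta, Epsilon, and Theta only — synapomorphy for {Alpha, Delta, Epsilon, Theta}.
Most parsimonious ingroup topology: ((Delta,((Theta,Epsilon),Alpha)),Beta).
Epsilon and Theta share a more recent common ancestor with each other than either does with Beta, so Beta is the least closely related of the three.

Beta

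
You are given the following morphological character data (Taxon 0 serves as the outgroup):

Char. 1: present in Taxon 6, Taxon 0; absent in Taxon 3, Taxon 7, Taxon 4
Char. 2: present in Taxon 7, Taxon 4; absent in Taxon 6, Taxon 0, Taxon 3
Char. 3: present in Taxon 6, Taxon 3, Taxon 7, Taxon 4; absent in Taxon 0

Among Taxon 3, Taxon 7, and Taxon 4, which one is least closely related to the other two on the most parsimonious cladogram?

Taxon 3

Character polarity is set by the outgroup: the derived state is whichever differs from the outgroup's state, so for Char. 1 the derived state is 'absent', and for the remaining characters it is 'present'.
Char. 1 (derived state 'absent') is shared by Taxon 3, Taxon 4, and Taxon 7 — a synapomorphy uniting that clade.
Char. 2: derived state 'present' in Taxon 4 and Taxon 7 only — synapomorphy for {Taxon 4, Taxon 7}.
All ingroup taxa share the derived state 'present' for Char. 3; it defines the ingroup but does not resolve relationships within it.
Most parsimonious ingroup topology: ((Taxon 3,(Taxon 4,Taxon 7)),Taxon 6).
Taxon 4 and Taxon 7 share a more recent common ancestor with each other than either does with Taxon 3, so Taxon 3 is the least closely related of the three.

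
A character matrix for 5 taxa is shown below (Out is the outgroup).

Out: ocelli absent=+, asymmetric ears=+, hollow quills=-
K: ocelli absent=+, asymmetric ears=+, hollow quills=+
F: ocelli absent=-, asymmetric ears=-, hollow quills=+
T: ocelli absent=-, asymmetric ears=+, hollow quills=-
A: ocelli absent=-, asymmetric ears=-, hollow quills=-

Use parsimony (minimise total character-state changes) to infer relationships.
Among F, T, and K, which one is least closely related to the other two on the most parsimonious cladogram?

Character polarity is set by the outgroup: the derived state is whichever differs from the outgroup's state, so for ocelli absent, asymmetric ears the derived state is '-', and for the remaining characters it is '+'.
Only A, F, and T show the derived state '-' for ocelli absent, supporting them as a clade.
asymmetric ears (derived state '-') is shared by A and F — a synapomorphy uniting that clade.
hollow quills (state '+') occurs in F and K but conflicts with the nesting implied by the other characters — most parsimoniously interpreted as homoplasy.
Most parsimonious ingroup topology: (K,((F,A),T)).
T and F share a more recent common ancestor with each other than either does with K, so K is the least closely related of the three.

K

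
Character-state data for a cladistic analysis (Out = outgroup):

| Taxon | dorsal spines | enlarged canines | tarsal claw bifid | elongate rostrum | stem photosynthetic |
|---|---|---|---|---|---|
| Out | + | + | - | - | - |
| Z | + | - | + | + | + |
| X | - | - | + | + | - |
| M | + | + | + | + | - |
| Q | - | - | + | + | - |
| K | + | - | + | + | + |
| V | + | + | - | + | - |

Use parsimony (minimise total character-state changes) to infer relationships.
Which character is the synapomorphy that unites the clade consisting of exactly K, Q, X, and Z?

enlarged canines

Character polarity is set by the outgroup: the derived state is whichever differs from the outgroup's state, so for dorsal spines, enlarged canines the derived state is '-', and for the remaining characters it is '+'.
Only Q and X show the derived state '-' for dorsal spines, supporting them as a clade.
enlarged canines: derived state '-' in K, Q, X, and Z only — synapomorphy for {K, Q, X, Z}.
tarsal claw bifid (derived state '+') is shared by K, M, Q, X, and Z — a synapomorphy uniting that clade.
All ingroup taxa share the derived state '+' for elongate rostrum; it defines the ingroup but does not resolve relationships within it.
stem photosynthetic (derived state '+') is shared by K and Z — a synapomorphy uniting that clade.
Most parsimonious ingroup topology: ((((Z,K),(X,Q)),M),V).
The clade {K, Q, X, Z} is supported by enlarged canines: its derived state '-' occurs in exactly those taxa and in no other taxon (including the outgroup).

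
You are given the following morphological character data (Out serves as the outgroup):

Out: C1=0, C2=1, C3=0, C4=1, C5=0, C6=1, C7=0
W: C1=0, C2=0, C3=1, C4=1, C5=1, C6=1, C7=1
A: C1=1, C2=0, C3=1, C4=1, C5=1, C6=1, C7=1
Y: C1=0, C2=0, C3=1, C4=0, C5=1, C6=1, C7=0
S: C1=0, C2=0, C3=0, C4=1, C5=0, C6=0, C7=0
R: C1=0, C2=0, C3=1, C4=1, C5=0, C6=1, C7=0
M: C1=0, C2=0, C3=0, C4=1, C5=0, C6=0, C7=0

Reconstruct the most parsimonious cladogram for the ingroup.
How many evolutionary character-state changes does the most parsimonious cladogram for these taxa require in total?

Character polarity is set by the outgroup: the derived state is whichever differs from the outgroup's state, so for C2, C4, C6 the derived state is '0', and for the remaining characters it is '1'.
C1: derived state '1' in A only — an autapomorphy, so it tells us nothing about relationships among taxa.
All ingroup taxa share the derived state '0' for C2; it defines the ingroup but does not resolve relationships within it.
C3: derived state '1' in A, R, W, and Y only — synapomorphy for {A, R, W, Y}.
C4 (derived state '0') is unique to Y (autapomorphy; uninformative for grouping).
C5: derived state '1' in A, W, and Y only — synapomorphy for {A, W, Y}.
C6 (derived state '0') is shared by M and S — a synapomorphy uniting that clade.
C7 (derived state '1') is shared by A and W — a synapomorphy uniting that clade.
Most parsimonious ingroup topology: ((((W,A),Y),R),(S,M)).
Changes per character on this tree: C1: 1; C2: 1; C3: 1; C4: 1; C5: 1; C6: 1; C7: 1.
Total = 7.

7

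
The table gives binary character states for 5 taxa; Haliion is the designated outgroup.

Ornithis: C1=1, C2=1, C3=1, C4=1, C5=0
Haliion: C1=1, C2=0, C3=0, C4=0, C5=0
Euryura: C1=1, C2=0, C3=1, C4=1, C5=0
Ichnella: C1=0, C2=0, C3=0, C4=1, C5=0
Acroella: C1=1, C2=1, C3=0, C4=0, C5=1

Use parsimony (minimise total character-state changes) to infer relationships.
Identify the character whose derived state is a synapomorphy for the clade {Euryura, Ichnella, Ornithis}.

Character polarity is set by the outgroup: the derived state is whichever differs from the outgroup's state, so for C1 the derived state is '0', and for the remaining characters it is '1'.
C1 (derived state '0') is unique to Ichnella (autapomorphy; uninformative for grouping).
C2 (state '1') occurs in Acroella and Ornithis but conflicts with the nesting implied by the other characters — most parsimoniously interpreted as homoplasy.
Only Euryura and Ornithis show the derived state '1' for C3, supporting them as a clade.
Only Euryura, Ichnella, and Ornithis show the derived state '1' for C4, supporting them as a clade.
C5: derived state '1' in Acroella only — an autapomorphy, so it tells us nothing about relationships among taxa.
Most parsimonious ingroup topology: ((Ichnella,(Euryura,Ornithis)),Acroella).
The clade {Euryura, Ichnella, Ornithis} is supported by C4: its derived state '1' occurs in exactly those taxa and in no other taxon (including the outgroup).

C4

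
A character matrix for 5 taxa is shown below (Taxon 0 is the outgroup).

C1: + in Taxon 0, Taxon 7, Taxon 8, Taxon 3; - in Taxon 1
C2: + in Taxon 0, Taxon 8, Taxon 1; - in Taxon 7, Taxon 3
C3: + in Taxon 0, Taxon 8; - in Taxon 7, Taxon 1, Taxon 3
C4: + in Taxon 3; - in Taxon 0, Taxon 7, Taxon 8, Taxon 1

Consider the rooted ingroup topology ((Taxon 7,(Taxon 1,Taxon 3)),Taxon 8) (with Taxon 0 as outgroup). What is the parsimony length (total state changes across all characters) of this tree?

Map each character onto ((Taxon 7,(Taxon 1,Taxon 3)),Taxon 8) (rooted by Taxon 0) and count the minimum state changes it requires (Fitch parsimony):
C1: 1; C2: 2; C3: 1; C4: 1.
Total tree length = 5.

5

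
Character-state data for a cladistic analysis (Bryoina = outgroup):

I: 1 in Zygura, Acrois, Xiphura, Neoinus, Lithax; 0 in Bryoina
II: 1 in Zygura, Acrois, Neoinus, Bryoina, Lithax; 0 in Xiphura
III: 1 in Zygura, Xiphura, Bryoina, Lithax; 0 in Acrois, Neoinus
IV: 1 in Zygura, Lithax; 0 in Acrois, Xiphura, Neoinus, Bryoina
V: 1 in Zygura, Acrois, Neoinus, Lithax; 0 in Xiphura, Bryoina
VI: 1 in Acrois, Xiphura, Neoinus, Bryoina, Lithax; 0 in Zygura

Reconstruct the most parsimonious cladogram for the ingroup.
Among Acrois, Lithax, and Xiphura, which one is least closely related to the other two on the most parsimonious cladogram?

Character polarity is set by the outgroup: the derived state is whichever differs from the outgroup's state, so for II, III, VI the derived state is '0', and for the remaining characters it is '1'.
All ingroup taxa share the derived state '1' for I; it defines the ingroup but does not resolve relationships within it.
II (derived state '0') is unique to Xiphura (autapomorphy; uninformative for grouping).
III (derived state '0') is shared by Acrois and Neoinus — a synapomorphy uniting that clade.
IV: derived state '1' in Lithax and Zygura only — synapomorphy for {Lithax, Zygura}.
V (derived state '1') is shared by Acrois, Lithax, Neoinus, and Zygura — a synapomorphy uniting that clade.
VI: derived state '0' in Zygura only — an autapomorphy, so it tells us nothing about relationships among taxa.
Most parsimonious ingroup topology: (Xiphura,((Neoinus,Acrois),(Lithax,Zygura))).
Acrois and Lithax share a more recent common ancestor with each other than either does with Xiphura, so Xiphura is the least closely related of the three.

Xiphura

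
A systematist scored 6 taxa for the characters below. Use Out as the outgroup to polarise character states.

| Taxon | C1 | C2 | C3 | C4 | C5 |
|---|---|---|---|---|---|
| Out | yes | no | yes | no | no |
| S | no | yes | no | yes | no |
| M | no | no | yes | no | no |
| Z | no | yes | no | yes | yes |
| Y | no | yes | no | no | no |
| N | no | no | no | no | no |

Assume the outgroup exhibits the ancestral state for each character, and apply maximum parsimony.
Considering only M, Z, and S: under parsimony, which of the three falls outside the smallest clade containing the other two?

Character polarity is set by the outgroup: the derived state is whichever differs from the outgroup's state, so for C1, C3 the derived state is 'no', and for the remaining characters it is 'yes'.
All ingroup taxa share the derived state 'no' for C1; it defines the ingroup but does not resolve relationships within it.
C2: derived state 'yes' in S, Y, and Z only — synapomorphy for {S, Y, Z}.
C3: derived state 'no' in N, S, Y, and Z only — synapomorphy for {N, S, Y, Z}.
C4 (derived state 'yes') is shared by S and Z — a synapomorphy uniting that clade.
C5: derived state 'yes' in Z only — an autapomorphy, so it tells us nothing about relationships among taxa.
Most parsimonious ingroup topology: ((((S,Z),Y),N),M).
Z and S share a more recent common ancestor with each other than either does with M, so M is the least closely related of the three.

M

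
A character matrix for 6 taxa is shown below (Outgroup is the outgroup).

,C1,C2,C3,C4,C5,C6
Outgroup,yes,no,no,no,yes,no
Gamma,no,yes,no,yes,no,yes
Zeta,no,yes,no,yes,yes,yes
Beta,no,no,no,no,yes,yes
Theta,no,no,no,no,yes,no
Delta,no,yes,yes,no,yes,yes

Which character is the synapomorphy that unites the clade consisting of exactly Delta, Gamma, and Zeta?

C2

Character polarity is set by the outgroup: the derived state is whichever differs from the outgroup's state, so for C1, C5 the derived state is 'no', and for the remaining characters it is 'yes'.
C1 (derived state 'no') is shared by all ingroup taxa — unites the whole ingroup.
C2 (derived state 'yes') is shared by Delta, Gamma, and Zeta — a synapomorphy uniting that clade.
C3 (derived state 'yes') is unique to Delta (autapomorphy; uninformative for grouping).
Only Gamma and Zeta show the derived state 'yes' for C4, supporting them as a clade.
C5: derived state 'no' in Gamma only — an autapomorphy, so it tells us nothing about relationships among taxa.
Only Beta, Delta, Gamma, and Zeta show the derived state 'yes' for C6, supporting them as a clade.
Most parsimonious ingroup topology: ((((Gamma,Zeta),Delta),Beta),Theta).
The clade {Delta, Gamma, Zeta} is supported by C2: its derived state 'yes' occurs in exactly those taxa and in no other taxon (including the outgroup).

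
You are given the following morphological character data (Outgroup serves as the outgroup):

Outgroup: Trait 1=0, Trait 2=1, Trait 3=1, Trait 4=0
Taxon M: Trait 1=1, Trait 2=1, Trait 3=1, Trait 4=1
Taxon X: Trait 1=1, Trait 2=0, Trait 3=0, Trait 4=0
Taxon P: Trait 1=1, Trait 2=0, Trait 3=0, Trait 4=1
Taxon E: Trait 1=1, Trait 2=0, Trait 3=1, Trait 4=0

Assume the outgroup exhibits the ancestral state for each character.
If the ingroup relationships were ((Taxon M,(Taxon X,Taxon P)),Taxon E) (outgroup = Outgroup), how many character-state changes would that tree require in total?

Map each character onto ((Taxon M,(Taxon X,Taxon P)),Taxon E) (rooted by Outgroup) and count the minimum state changes it requires (Fitch parsimony):
Trait 1: 1; Trait 2: 2; Trait 3: 1; Trait 4: 2.
Total tree length = 6.

6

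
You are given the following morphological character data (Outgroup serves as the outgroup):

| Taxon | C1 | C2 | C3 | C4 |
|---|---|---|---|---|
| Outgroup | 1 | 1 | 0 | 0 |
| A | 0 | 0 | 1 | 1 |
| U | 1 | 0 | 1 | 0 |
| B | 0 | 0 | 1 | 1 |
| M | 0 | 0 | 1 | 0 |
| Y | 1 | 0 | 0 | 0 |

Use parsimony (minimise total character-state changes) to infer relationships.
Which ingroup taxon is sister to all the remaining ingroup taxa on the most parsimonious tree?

Y

Character polarity is set by the outgroup: the derived state is whichever differs from the outgroup's state, so for C1, C2 the derived state is '0', and for the remaining characters it is '1'.
C1: derived state '0' in A, B, and M only — synapomorphy for {A, B, M}.
C2 (derived state '0') is shared by all ingroup taxa — unites the whole ingroup.
C3 (derived state '1') is shared by A, B, M, and U — a synapomorphy uniting that clade.
Only A and B show the derived state '1' for C4, supporting them as a clade.
Most parsimonious ingroup topology: ((((A,B),M),U),Y).
Y is sister to the clade containing all other ingroup taxa, so it is the earliest-diverging (most basal) ingroup lineage.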